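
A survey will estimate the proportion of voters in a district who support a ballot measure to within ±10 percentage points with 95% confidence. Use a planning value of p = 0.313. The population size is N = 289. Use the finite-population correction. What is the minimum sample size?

65

For a proportion with margin E = 0.1 at 95% confidence, z = 1.960.
n = p̂(1−p̂)(z/E)² = 0.313 × 0.687 × (1.960/0.1)² = 82.61 — call this n₀.
Finite-population correction with N = 289: n = n₀ / (1 + (n₀−1)/N) = 82.61 / 1.282 = 64.44
Round up: n = 65.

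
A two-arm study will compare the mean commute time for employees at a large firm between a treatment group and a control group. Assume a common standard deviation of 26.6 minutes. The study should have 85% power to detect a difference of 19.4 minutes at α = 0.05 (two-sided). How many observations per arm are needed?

34 per group

For two equal groups, n per group = 2·((z_{α/2} + z_β)·σ/δ)².
z_{α/2} = 1.960; z_β = 1.036 (power 85%).
n = 2 × (2.996 × 26.6 / 19.4)² = 2 × 16.87 = 33.74
Round up: n = 34 per group.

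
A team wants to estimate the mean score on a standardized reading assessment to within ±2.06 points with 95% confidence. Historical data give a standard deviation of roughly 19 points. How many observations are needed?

For a mean, the margin of error is E = z·σ/√n, so n = (zσ/E)².
At 95% confidence, z = 1.960.
n = (1.960 × 19 / 2.06)² = 326.80
Round up: n = 327.

327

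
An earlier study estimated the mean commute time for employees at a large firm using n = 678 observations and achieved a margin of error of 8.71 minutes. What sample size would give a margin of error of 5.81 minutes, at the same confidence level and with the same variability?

Margin of error scales as 1/√n, so n₂ = n₁·(E₁/E₂)².
n₂ = 678 × (8.71/5.81)² = 678 × 2.247 = 1523.47
Round up: n₂ = 1524.

n = 1524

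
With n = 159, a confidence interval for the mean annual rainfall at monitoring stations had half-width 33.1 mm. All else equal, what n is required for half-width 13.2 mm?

1000

Margin of error scales as 1/√n, so n₂ = n₁·(E₁/E₂)².
n₂ = 159 × (33.1/13.2)² = 159 × 6.288 = 999.79
Round up: n₂ = 1000.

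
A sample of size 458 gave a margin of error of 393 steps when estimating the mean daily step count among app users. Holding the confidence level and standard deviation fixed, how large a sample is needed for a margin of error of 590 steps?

204

Margin of error scales as 1/√n, so n₂ = n₁·(E₁/E₂)².
n₂ = 458 × (393/590)² = 458 × 0.4437 = 203.21
Round up: n₂ = 204.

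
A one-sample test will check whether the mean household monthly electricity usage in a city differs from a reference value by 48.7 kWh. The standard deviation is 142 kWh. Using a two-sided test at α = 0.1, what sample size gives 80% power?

For a one-sample z-test, n = ((z_{α/2} + z_β)·σ/δ)².
z_{α/2} = 1.645 (two-sided α = 0.1); z_β = 0.842 (power 80% → β = 0.2).
n = (2.487 × 142 / 48.7)² = 52.59
Round up: n = 53.

53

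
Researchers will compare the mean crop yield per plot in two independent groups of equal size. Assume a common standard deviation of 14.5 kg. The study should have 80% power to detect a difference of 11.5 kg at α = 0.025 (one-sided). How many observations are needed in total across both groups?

50 total

For two equal groups, n per group = 2·((z_α + z_β)·σ/δ)².
z_α = 1.960; z_β = 0.842 (power 80%).
n = 2 × (2.802 × 14.5 / 11.5)² = 2 × 12.48 = 24.96
Round up: n = 25 per group.
Total across both groups: 2 × 25 = 50.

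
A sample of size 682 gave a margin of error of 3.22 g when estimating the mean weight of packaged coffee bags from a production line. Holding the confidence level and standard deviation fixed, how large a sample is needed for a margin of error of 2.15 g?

n = 1530

Margin of error scales as 1/√n, so n₂ = n₁·(E₁/E₂)².
n₂ = 682 × (3.22/2.15)² = 682 × 2.243 = 1529.73
Round up: n₂ = 1530.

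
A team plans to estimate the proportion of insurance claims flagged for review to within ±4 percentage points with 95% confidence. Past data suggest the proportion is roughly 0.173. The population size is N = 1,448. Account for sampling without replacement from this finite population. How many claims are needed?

For a proportion with margin E = 0.04 at 95% confidence, z = 1.960.
n = p̂(1−p̂)(z/E)² = 0.173 × 0.827 × (1.960/0.04)² = 343.51 — call this n₀.
Finite-population correction with N = 1,448: n = n₀ / (1 + (n₀−1)/N) = 343.51 / 1.237 = 277.70
Round up: n = 278.

n = 278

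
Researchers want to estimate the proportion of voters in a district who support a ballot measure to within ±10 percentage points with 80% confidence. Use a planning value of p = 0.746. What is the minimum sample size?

n = 32

For a proportion with margin E = 0.1 at 80% confidence, z = 1.282.
n = p̂(1−p̂)(z/E)² = 0.746 × 0.254 × (1.282/0.1)² = 31.14
Round up: n = 32.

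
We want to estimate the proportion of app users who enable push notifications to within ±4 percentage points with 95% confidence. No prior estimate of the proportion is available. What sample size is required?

601

For a proportion with margin E = 0.04 at 95% confidence, z = 1.960.
With no prior estimate, use p = 0.5, which maximizes p(1−p) at 0.25.
n = 0.25 × (z/E)² = 0.25 × (1.960/0.04)² = 600.25
Round up: n = 601.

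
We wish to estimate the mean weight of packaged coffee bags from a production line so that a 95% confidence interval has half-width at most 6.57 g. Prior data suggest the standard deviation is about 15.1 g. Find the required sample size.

For a mean, the margin of error is E = z·σ/√n, so n = (zσ/E)².
At 95% confidence, z = 1.960.
n = (1.960 × 15.1 / 6.57)² = 20.29
Round up: n = 21.

21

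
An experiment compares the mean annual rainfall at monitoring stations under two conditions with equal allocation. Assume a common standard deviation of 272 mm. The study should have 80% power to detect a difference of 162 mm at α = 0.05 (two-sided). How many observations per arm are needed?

For two equal groups, n per group = 2·((z_{α/2} + z_β)·σ/δ)².
z_{α/2} = 1.960; z_β = 0.842 (power 80%).
n = 2 × (2.802 × 272 / 162)² = 2 × 22.13 = 44.26
Round up: n = 45 per group.

45 per group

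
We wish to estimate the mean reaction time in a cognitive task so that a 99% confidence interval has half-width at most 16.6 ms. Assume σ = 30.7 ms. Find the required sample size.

For a mean, the margin of error is E = z·σ/√n, so n = (zσ/E)².
At 99% confidence, z = 2.576.
n = (2.576 × 30.7 / 16.6)² = 22.70
Round up: n = 23.

n = 23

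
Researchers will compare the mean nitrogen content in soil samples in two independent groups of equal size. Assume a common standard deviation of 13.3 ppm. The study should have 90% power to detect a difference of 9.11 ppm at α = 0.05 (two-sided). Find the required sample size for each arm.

45 per group

For two equal groups, n per group = 2·((z_{α/2} + z_β)·σ/δ)².
z_{α/2} = 1.960; z_β = 1.282 (power 90%).
n = 2 × (3.242 × 13.3 / 9.11)² = 2 × 22.40 = 44.80
Round up: n = 45 per group.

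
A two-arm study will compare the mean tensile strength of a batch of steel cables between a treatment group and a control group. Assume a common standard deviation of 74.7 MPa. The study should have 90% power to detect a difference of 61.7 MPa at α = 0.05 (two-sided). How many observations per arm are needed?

31 per group

For two equal groups, n per group = 2·((z_{α/2} + z_β)·σ/δ)².
z_{α/2} = 1.960; z_β = 1.282 (power 90%).
n = 2 × (3.242 × 74.7 / 61.7)² = 2 × 15.41 = 30.82
Round up: n = 31 per group.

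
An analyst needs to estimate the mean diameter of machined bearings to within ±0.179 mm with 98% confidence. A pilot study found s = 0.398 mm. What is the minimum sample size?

For a mean, the margin of error is E = z·σ/√n, so n = (zσ/E)².
At 98% confidence, z = 2.326.
n = (2.326 × 0.398 / 0.179)² = 26.75
Round up: n = 27.

n = 27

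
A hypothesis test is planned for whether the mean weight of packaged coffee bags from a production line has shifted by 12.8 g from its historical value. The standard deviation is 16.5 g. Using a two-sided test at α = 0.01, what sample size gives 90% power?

For a one-sample z-test, n = ((z_{α/2} + z_β)·σ/δ)².
z_{α/2} = 2.576 (two-sided α = 0.01); z_β = 1.282 (power 90% → β = 0.1).
n = (3.858 × 16.5 / 12.8)² = 24.73
Round up: n = 25.

25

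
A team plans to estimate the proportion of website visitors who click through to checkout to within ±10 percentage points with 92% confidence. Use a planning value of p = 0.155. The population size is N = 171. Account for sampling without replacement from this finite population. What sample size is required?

For a proportion with margin E = 0.1 at 92% confidence, z = 1.751.
n = p̂(1−p̂)(z/E)² = 0.155 × 0.845 × (1.751/0.1)² = 40.16 — call this n₀.
Finite-population correction with N = 171: n = n₀ / (1 + (n₀−1)/N) = 40.16 / 1.229 = 32.68
Round up: n = 33.

33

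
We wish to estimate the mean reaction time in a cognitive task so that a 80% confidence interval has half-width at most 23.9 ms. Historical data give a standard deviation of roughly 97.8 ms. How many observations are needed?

n = 28

For a mean, the margin of error is E = z·σ/√n, so n = (zσ/E)².
At 80% confidence, z = 1.282.
n = (1.282 × 97.8 / 23.9)² = 27.52
Round up: n = 28.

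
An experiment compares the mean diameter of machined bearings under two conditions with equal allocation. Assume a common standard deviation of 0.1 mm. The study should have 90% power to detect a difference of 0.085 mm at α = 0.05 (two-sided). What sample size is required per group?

30 per group

For two equal groups, n per group = 2·((z_{α/2} + z_β)·σ/δ)².
z_{α/2} = 1.960; z_β = 1.282 (power 90%).
n = 2 × (3.242 × 0.1 / 0.085)² = 2 × 14.55 = 29.10
Round up: n = 30 per group.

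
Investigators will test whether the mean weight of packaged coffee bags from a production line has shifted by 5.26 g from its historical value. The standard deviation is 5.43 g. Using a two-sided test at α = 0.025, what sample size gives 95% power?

For a one-sample z-test, n = ((z_{α/2} + z_β)·σ/δ)².
z_{α/2} = 2.241 (two-sided α = 0.025); z_β = 1.645 (power 95% → β = 0.05).
n = (3.886 × 5.43 / 5.26)² = 16.09
Round up: n = 17.

17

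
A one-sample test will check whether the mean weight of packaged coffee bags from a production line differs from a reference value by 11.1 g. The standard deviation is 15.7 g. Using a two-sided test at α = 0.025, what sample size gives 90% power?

For a one-sample z-test, n = ((z_{α/2} + z_β)·σ/δ)².
z_{α/2} = 2.241 (two-sided α = 0.025); z_β = 1.282 (power 90% → β = 0.1).
n = (3.523 × 15.7 / 11.1)² = 24.83
Round up: n = 25.

25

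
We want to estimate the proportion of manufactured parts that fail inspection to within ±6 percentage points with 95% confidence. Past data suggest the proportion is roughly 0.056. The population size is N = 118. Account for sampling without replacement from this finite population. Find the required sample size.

39

For a proportion with margin E = 0.06 at 95% confidence, z = 1.960.
n = p̂(1−p̂)(z/E)² = 0.056 × 0.944 × (1.960/0.06)² = 56.41 — call this n₀.
Finite-population correction with N = 118: n = n₀ / (1 + (n₀−1)/N) = 56.41 / 1.47 = 38.37
Round up: n = 39.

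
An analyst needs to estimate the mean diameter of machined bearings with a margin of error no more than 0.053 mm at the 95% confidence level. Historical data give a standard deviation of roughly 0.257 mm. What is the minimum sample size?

91

For a mean, the margin of error is E = z·σ/√n, so n = (zσ/E)².
At 95% confidence, z = 1.960.
n = (1.960 × 0.257 / 0.053)² = 90.33
Round up: n = 91.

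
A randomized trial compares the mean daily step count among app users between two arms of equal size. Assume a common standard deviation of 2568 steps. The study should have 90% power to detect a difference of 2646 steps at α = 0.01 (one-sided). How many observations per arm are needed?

For two equal groups, n per group = 2·((z_α + z_β)·σ/δ)².
z_α = 2.326; z_β = 1.282 (power 90%).
n = 2 × (3.608 × 2568 / 2646)² = 2 × 12.26 = 24.52
Round up: n = 25 per group.

25 per group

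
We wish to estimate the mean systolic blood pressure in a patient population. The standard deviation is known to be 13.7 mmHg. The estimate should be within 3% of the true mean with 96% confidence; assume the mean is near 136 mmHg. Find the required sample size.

For a mean, the margin of error is E = z·σ/√n, so n = (zσ/E)².
At 96% confidence, z = 2.054.
E = 3% of 136 = 4.08 mmHg.
n = (2.054 × 13.7 / 4.08)² = 47.57
Round up: n = 48.

48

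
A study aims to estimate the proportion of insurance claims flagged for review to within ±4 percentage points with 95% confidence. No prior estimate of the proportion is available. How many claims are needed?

601

For a proportion with margin E = 0.04 at 95% confidence, z = 1.960.
With no prior estimate, use p = 0.5, which maximizes p(1−p) at 0.25.
n = 0.25 × (z/E)² = 0.25 × (1.960/0.04)² = 600.25
Round up: n = 601.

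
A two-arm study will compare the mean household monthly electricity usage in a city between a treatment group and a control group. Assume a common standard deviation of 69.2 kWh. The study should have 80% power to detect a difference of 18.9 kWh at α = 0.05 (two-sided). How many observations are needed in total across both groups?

For two equal groups, n per group = 2·((z_{α/2} + z_β)·σ/δ)².
z_{α/2} = 1.960; z_β = 0.842 (power 80%).
n = 2 × (2.802 × 69.2 / 18.9)² = 2 × 105.25 = 210.50
Round up: n = 211 per group.
Total across both groups: 2 × 211 = 422.

422 total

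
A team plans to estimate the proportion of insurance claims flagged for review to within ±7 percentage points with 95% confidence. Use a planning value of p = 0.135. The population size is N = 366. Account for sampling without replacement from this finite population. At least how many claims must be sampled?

For a proportion with margin E = 0.07 at 95% confidence, z = 1.960.
n = p̂(1−p̂)(z/E)² = 0.135 × 0.865 × (1.960/0.07)² = 91.55 — call this n₀.
Finite-population correction with N = 366: n = n₀ / (1 + (n₀−1)/N) = 91.55 / 1.247 = 73.42
Round up: n = 74.

n = 74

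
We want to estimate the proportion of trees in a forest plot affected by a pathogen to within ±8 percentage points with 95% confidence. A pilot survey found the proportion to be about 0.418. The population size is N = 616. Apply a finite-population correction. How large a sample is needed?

For a proportion with margin E = 0.08 at 95% confidence, z = 1.960.
n = p̂(1−p̂)(z/E)² = 0.418 × 0.582 × (1.960/0.08)² = 146.03 — call this n₀.
Finite-population correction with N = 616: n = n₀ / (1 + (n₀−1)/N) = 146.03 / 1.235 = 118.24
Round up: n = 119.

119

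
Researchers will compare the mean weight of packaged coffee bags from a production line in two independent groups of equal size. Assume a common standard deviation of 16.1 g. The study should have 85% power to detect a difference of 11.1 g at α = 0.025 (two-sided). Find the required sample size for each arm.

46 per group

For two equal groups, n per group = 2·((z_{α/2} + z_β)·σ/δ)².
z_{α/2} = 2.241; z_β = 1.036 (power 85%).
n = 2 × (3.277 × 16.1 / 11.1)² = 2 × 22.59 = 45.18
Round up: n = 46 per group.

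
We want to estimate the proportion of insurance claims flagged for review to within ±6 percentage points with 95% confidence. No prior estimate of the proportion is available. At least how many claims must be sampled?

n = 267

For a proportion with margin E = 0.06 at 95% confidence, z = 1.960.
With no prior estimate, use p = 0.5, which maximizes p(1−p) at 0.25.
n = 0.25 × (z/E)² = 0.25 × (1.960/0.06)² = 266.78
Round up: n = 267.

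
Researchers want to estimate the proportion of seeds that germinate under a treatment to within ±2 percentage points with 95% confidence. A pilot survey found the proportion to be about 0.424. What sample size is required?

For a proportion with margin E = 0.02 at 95% confidence, z = 1.960.
n = p̂(1−p̂)(z/E)² = 0.424 × 0.576 × (1.960/0.02)² = 2345.53
Round up: n = 2346.

2346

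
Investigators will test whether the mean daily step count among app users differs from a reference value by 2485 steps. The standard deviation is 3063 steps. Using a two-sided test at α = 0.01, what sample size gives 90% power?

23

For a one-sample z-test, n = ((z_{α/2} + z_β)·σ/δ)².
z_{α/2} = 2.576 (two-sided α = 0.01); z_β = 1.282 (power 90% → β = 0.1).
n = (3.858 × 3063 / 2485)² = 22.61
Round up: n = 23.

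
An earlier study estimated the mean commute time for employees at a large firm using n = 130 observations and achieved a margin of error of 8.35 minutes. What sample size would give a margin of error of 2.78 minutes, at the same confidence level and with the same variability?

Margin of error scales as 1/√n, so n₂ = n₁·(E₁/E₂)².
n₂ = 130 × (8.35/2.78)² = 130 × 9.022 = 1172.86
Round up: n₂ = 1173.

1173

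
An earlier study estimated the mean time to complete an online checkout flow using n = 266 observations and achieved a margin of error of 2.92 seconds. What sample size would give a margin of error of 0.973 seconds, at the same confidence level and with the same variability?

2396

Margin of error scales as 1/√n, so n₂ = n₁·(E₁/E₂)².
n₂ = 266 × (2.92/0.973)² = 266 × 9.006 = 2395.60
Round up: n₂ = 2396.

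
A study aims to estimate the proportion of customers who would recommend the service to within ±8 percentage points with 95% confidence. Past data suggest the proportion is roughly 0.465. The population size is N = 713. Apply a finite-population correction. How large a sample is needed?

n = 124

For a proportion with margin E = 0.08 at 95% confidence, z = 1.960.
n = p̂(1−p̂)(z/E)² = 0.465 × 0.535 × (1.960/0.08)² = 149.33 — call this n₀.
Finite-population correction with N = 713: n = n₀ / (1 + (n₀−1)/N) = 149.33 / 1.208 = 123.62
Round up: n = 124.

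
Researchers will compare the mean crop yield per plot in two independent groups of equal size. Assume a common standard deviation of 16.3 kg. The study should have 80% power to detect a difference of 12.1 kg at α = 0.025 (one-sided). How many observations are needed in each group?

For two equal groups, n per group = 2·((z_α + z_β)·σ/δ)².
z_α = 1.960; z_β = 0.842 (power 80%).
n = 2 × (2.802 × 16.3 / 12.1)² = 2 × 14.25 = 28.50
Round up: n = 29 per group.

29 per group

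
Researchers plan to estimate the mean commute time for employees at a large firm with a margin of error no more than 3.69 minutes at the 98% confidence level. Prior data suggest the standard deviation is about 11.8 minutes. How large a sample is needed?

For a mean, the margin of error is E = z·σ/√n, so n = (zσ/E)².
At 98% confidence, z = 2.326.
n = (2.326 × 11.8 / 3.69)² = 55.33
Round up: n = 56.

56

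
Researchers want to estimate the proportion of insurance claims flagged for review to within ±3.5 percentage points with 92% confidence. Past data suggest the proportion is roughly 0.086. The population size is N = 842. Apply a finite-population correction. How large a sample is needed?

n = 160

For a proportion with margin E = 0.035 at 92% confidence, z = 1.751.
n = p̂(1−p̂)(z/E)² = 0.086 × 0.914 × (1.751/0.035)² = 196.73 — call this n₀.
Finite-population correction with N = 842: n = n₀ / (1 + (n₀−1)/N) = 196.73 / 1.232 = 159.68
Round up: n = 160.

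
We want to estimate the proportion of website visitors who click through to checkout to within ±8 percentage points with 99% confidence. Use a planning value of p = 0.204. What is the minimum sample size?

n = 169

For a proportion with margin E = 0.08 at 99% confidence, z = 2.576.
n = p̂(1−p̂)(z/E)² = 0.204 × 0.796 × (2.576/0.08)² = 168.37
Round up: n = 169.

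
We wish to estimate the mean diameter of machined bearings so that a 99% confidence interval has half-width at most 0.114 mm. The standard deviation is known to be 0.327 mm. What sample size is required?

55

For a mean, the margin of error is E = z·σ/√n, so n = (zσ/E)².
At 99% confidence, z = 2.576.
n = (2.576 × 0.327 / 0.114)² = 54.60
Round up: n = 55.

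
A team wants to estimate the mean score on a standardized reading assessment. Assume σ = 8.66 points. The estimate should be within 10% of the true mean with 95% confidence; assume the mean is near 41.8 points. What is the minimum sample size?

n = 17

For a mean, the margin of error is E = z·σ/√n, so n = (zσ/E)².
At 95% confidence, z = 1.960.
E = 10% of 41.8 = 4.18 points.
n = (1.960 × 8.66 / 4.18)² = 16.49
Round up: n = 17.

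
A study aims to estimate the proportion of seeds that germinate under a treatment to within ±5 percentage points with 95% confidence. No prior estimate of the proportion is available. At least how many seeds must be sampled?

For a proportion with margin E = 0.05 at 95% confidence, z = 1.960.
With no prior estimate, use p = 0.5, which maximizes p(1−p) at 0.25.
n = 0.25 × (z/E)² = 0.25 × (1.960/0.05)² = 384.16
Round up: n = 385.

385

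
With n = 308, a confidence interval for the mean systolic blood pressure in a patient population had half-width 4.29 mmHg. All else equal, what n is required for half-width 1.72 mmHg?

Margin of error scales as 1/√n, so n₂ = n₁·(E₁/E₂)².
n₂ = 308 × (4.29/1.72)² = 308 × 6.221 = 1916.07
Round up: n₂ = 1917.

1917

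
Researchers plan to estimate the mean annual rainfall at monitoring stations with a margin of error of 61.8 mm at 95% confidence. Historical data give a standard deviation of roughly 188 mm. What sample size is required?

For a mean, the margin of error is E = z·σ/√n, so n = (zσ/E)².
At 95% confidence, z = 1.960.
n = (1.960 × 188 / 61.8)² = 35.55
Round up: n = 36.

36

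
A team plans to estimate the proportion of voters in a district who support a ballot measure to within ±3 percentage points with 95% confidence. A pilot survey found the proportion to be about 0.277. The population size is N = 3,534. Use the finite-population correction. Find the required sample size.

689

For a proportion with margin E = 0.03 at 95% confidence, z = 1.960.
n = p̂(1−p̂)(z/E)² = 0.277 × 0.723 × (1.960/0.03)² = 854.85 — call this n₀.
Finite-population correction with N = 3,534: n = n₀ / (1 + (n₀−1)/N) = 854.85 / 1.242 = 688.29
Round up: n = 689.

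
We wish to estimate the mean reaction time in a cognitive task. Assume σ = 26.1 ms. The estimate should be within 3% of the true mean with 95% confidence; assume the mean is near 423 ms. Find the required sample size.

For a mean, the margin of error is E = z·σ/√n, so n = (zσ/E)².
At 95% confidence, z = 1.960.
E = 3% of 423 = 12.69 ms.
n = (1.960 × 26.1 / 12.69)² = 16.25
Round up: n = 17.

17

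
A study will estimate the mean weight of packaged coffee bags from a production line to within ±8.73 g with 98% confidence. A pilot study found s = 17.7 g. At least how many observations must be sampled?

23

For a mean, the margin of error is E = z·σ/√n, so n = (zσ/E)².
At 98% confidence, z = 2.326.
n = (2.326 × 17.7 / 8.73)² = 22.24
Round up: n = 23.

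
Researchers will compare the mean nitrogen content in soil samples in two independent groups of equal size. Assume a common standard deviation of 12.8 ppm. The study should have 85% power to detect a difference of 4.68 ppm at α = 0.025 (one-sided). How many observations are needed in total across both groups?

For two equal groups, n per group = 2·((z_α + z_β)·σ/δ)².
z_α = 1.960; z_β = 1.036 (power 85%).
n = 2 × (2.996 × 12.8 / 4.68)² = 2 × 67.14 = 134.28
Round up: n = 135 per group.
Total across both groups: 2 × 135 = 270.

270 total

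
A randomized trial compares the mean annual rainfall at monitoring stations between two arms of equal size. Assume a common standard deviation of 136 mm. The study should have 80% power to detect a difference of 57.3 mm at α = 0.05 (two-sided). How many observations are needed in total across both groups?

For two equal groups, n per group = 2·((z_{α/2} + z_β)·σ/δ)².
z_{α/2} = 1.960; z_β = 0.842 (power 80%).
n = 2 × (2.802 × 136 / 57.3)² = 2 × 44.23 = 88.46
Round up: n = 89 per group.
Total across both groups: 2 × 89 = 178.

178 total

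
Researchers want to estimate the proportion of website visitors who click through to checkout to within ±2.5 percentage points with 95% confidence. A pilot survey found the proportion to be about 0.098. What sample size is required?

544

For a proportion with margin E = 0.025 at 95% confidence, z = 1.960.
n = p̂(1−p̂)(z/E)² = 0.098 × 0.902 × (1.960/0.025)² = 543.33
Round up: n = 544.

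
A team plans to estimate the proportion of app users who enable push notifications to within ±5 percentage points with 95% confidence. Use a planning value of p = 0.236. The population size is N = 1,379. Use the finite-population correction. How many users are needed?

For a proportion with margin E = 0.05 at 95% confidence, z = 1.960.
n = p̂(1−p̂)(z/E)² = 0.236 × 0.764 × (1.960/0.05)² = 277.06 — call this n₀.
Finite-population correction with N = 1,379: n = n₀ / (1 + (n₀−1)/N) = 277.06 / 1.2 = 230.88
Round up: n = 231.

231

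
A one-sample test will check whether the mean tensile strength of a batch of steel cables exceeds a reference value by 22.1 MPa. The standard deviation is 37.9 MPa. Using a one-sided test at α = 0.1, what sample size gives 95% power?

n = 26

For a one-sample z-test, n = ((z_α + z_β)·σ/δ)².
z_α = 1.282 (one-sided α = 0.1); z_β = 1.645 (power 95% → β = 0.05).
n = (2.927 × 37.9 / 22.1)² = 25.20
Round up: n = 26.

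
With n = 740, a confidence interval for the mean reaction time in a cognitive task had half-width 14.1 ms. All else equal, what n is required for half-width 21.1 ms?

Margin of error scales as 1/√n, so n₂ = n₁·(E₁/E₂)².
n₂ = 740 × (14.1/21.1)² = 740 × 0.4466 = 330.48
Round up: n₂ = 331.

331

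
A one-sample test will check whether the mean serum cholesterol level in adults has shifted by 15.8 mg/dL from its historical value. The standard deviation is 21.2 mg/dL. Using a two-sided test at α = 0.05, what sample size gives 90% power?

For a one-sample z-test, n = ((z_{α/2} + z_β)·σ/δ)².
z_{α/2} = 1.960 (two-sided α = 0.05); z_β = 1.282 (power 90% → β = 0.1).
n = (3.242 × 21.2 / 15.8)² = 18.92
Round up: n = 19.

19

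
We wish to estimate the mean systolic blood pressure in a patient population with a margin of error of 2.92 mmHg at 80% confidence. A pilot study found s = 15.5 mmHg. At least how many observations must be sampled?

47

For a mean, the margin of error is E = z·σ/√n, so n = (zσ/E)².
At 80% confidence, z = 1.282.
n = (1.282 × 15.5 / 2.92)² = 46.31
Round up: n = 47.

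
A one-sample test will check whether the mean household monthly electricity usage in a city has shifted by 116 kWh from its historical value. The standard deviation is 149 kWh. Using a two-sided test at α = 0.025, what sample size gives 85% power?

For a one-sample z-test, n = ((z_{α/2} + z_β)·σ/δ)².
z_{α/2} = 2.241 (two-sided α = 0.025); z_β = 1.036 (power 85% → β = 0.15).
n = (3.277 × 149 / 116)² = 17.72
Round up: n = 18.

18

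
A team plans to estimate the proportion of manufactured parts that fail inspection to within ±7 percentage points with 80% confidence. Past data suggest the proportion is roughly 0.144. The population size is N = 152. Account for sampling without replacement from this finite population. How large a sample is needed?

For a proportion with margin E = 0.07 at 80% confidence, z = 1.282.
n = p̂(1−p̂)(z/E)² = 0.144 × 0.856 × (1.282/0.07)² = 41.34 — call this n₀.
Finite-population correction with N = 152: n = n₀ / (1 + (n₀−1)/N) = 41.34 / 1.265 = 32.68
Round up: n = 33.

n = 33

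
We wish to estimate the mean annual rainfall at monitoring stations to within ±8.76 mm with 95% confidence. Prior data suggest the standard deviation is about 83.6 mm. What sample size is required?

For a mean, the margin of error is E = z·σ/√n, so n = (zσ/E)².
At 95% confidence, z = 1.960.
n = (1.960 × 83.6 / 8.76)² = 349.88
Round up: n = 350.

350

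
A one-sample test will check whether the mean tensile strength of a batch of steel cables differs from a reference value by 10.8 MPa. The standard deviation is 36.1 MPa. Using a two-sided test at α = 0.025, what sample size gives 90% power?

139

For a one-sample z-test, n = ((z_{α/2} + z_β)·σ/δ)².
z_{α/2} = 2.241 (two-sided α = 0.025); z_β = 1.282 (power 90% → β = 0.1).
n = (3.523 × 36.1 / 10.8)² = 138.67
Round up: n = 139.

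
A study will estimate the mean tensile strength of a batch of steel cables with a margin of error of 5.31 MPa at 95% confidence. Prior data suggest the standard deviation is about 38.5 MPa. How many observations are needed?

For a mean, the margin of error is E = z·σ/√n, so n = (zσ/E)².
At 95% confidence, z = 1.960.
n = (1.960 × 38.5 / 5.31)² = 201.95
Round up: n = 202.

202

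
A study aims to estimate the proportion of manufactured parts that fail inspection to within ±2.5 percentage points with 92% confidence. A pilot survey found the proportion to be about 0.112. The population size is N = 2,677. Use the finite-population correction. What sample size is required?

For a proportion with margin E = 0.025 at 92% confidence, z = 1.751.
n = p̂(1−p̂)(z/E)² = 0.112 × 0.888 × (1.751/0.025)² = 487.89 — call this n₀.
Finite-population correction with N = 2,677: n = n₀ / (1 + (n₀−1)/N) = 487.89 / 1.182 = 412.77
Round up: n = 413.

413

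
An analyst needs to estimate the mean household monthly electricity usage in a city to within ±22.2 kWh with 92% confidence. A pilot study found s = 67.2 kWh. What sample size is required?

For a mean, the margin of error is E = z·σ/√n, so n = (zσ/E)².
At 92% confidence, z = 1.751.
n = (1.751 × 67.2 / 22.2)² = 28.09
Round up: n = 29.

29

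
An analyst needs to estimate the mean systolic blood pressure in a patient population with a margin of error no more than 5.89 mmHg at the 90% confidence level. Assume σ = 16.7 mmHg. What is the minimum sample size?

For a mean, the margin of error is E = z·σ/√n, so n = (zσ/E)².
At 90% confidence, z = 1.645.
n = (1.645 × 16.7 / 5.89)² = 21.75
Round up: n = 22.

n = 22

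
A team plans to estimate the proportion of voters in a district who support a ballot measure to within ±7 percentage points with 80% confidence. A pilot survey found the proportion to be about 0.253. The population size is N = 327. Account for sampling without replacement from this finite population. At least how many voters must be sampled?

54

For a proportion with margin E = 0.07 at 80% confidence, z = 1.282.
n = p̂(1−p̂)(z/E)² = 0.253 × 0.747 × (1.282/0.07)² = 63.39 — call this n₀.
Finite-population correction with N = 327: n = n₀ / (1 + (n₀−1)/N) = 63.39 / 1.191 = 53.22
Round up: n = 54.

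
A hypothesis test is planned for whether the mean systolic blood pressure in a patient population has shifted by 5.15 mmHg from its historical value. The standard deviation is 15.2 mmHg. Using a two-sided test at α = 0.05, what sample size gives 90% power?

For a one-sample z-test, n = ((z_{α/2} + z_β)·σ/δ)².
z_{α/2} = 1.960 (two-sided α = 0.05); z_β = 1.282 (power 90% → β = 0.1).
n = (3.242 × 15.2 / 5.15)² = 91.56
Round up: n = 92.

92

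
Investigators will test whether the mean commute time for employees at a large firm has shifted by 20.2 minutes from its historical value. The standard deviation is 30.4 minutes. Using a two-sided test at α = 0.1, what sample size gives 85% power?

17

For a one-sample z-test, n = ((z_{α/2} + z_β)·σ/δ)².
z_{α/2} = 1.645 (two-sided α = 0.1); z_β = 1.036 (power 85% → β = 0.15).
n = (2.681 × 30.4 / 20.2)² = 16.28
Round up: n = 17.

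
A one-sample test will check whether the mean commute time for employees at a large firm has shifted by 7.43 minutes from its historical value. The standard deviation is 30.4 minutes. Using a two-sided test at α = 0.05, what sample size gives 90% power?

176

For a one-sample z-test, n = ((z_{α/2} + z_β)·σ/δ)².
z_{α/2} = 1.960 (two-sided α = 0.05); z_β = 1.282 (power 90% → β = 0.1).
n = (3.242 × 30.4 / 7.43)² = 175.95
Round up: n = 176.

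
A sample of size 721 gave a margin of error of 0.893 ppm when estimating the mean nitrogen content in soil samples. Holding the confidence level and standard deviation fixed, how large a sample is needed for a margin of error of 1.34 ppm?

Margin of error scales as 1/√n, so n₂ = n₁·(E₁/E₂)².
n₂ = 721 × (0.893/1.34)² = 721 × 0.4441 = 320.20
Round up: n₂ = 321.

n = 321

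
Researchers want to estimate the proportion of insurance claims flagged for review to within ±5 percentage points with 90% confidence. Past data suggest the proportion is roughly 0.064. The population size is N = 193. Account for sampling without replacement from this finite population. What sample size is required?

For a proportion with margin E = 0.05 at 90% confidence, z = 1.645.
n = p̂(1−p̂)(z/E)² = 0.064 × 0.936 × (1.645/0.05)² = 64.84 — call this n₀.
Finite-population correction with N = 193: n = n₀ / (1 + (n₀−1)/N) = 64.84 / 1.331 = 48.72
Round up: n = 49.

49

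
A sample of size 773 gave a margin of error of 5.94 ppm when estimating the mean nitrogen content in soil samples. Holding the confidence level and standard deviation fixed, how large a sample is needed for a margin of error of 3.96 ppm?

Margin of error scales as 1/√n, so n₂ = n₁·(E₁/E₂)².
n₂ = 773 × (5.94/3.96)² = 773 × 2.25 = 1739.25
Round up: n₂ = 1740.

n = 1740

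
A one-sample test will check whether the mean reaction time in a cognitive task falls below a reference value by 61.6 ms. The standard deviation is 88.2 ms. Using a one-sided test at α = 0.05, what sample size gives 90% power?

For a one-sample z-test, n = ((z_α + z_β)·σ/δ)².
z_α = 1.645 (one-sided α = 0.05); z_β = 1.282 (power 90% → β = 0.1).
n = (2.927 × 88.2 / 61.6)² = 17.56
Round up: n = 18.

n = 18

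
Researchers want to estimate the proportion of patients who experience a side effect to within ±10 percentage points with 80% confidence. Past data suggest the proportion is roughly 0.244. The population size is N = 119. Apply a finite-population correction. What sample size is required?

For a proportion with margin E = 0.1 at 80% confidence, z = 1.282.
n = p̂(1−p̂)(z/E)² = 0.244 × 0.756 × (1.282/0.1)² = 30.32 — call this n₀.
Finite-population correction with N = 119: n = n₀ / (1 + (n₀−1)/N) = 30.32 / 1.246 = 24.33
Round up: n = 25.

25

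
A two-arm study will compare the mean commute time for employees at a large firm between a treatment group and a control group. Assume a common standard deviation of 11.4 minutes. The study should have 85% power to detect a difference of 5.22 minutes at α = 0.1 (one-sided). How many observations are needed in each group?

52 per group

For two equal groups, n per group = 2·((z_α + z_β)·σ/δ)².
z_α = 1.282; z_β = 1.036 (power 85%).
n = 2 × (2.318 × 11.4 / 5.22)² = 2 × 25.63 = 51.26
Round up: n = 52 per group.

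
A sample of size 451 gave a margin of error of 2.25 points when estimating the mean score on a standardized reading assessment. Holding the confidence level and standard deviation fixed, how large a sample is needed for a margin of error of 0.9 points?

Margin of error scales as 1/√n, so n₂ = n₁·(E₁/E₂)².
n₂ = 451 × (2.25/0.9)² = 451 × 6.25 = 2818.75
Round up: n₂ = 2819.

2819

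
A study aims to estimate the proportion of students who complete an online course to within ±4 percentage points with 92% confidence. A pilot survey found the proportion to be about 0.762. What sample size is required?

For a proportion with margin E = 0.04 at 92% confidence, z = 1.751.
n = p̂(1−p̂)(z/E)² = 0.762 × 0.238 × (1.751/0.04)² = 347.52
Round up: n = 348.

348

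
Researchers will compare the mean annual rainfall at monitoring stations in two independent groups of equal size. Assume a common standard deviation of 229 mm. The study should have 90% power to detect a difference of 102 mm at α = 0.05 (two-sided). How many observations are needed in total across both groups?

For two equal groups, n per group = 2·((z_{α/2} + z_β)·σ/δ)².
z_{α/2} = 1.960; z_β = 1.282 (power 90%).
n = 2 × (3.242 × 229 / 102)² = 2 × 52.98 = 105.96
Round up: n = 106 per group.
Total across both groups: 2 × 106 = 212.

212 total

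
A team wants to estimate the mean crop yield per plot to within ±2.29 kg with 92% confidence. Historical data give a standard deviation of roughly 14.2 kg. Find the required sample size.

For a mean, the margin of error is E = z·σ/√n, so n = (zσ/E)².
At 92% confidence, z = 1.751.
n = (1.751 × 14.2 / 2.29)² = 117.89
Round up: n = 118.

n = 118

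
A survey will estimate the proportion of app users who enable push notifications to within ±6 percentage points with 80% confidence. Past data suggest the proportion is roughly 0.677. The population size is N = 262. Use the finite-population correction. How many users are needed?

For a proportion with margin E = 0.06 at 80% confidence, z = 1.282.
n = p̂(1−p̂)(z/E)² = 0.677 × 0.323 × (1.282/0.06)² = 99.83 — call this n₀.
Finite-population correction with N = 262: n = n₀ / (1 + (n₀−1)/N) = 99.83 / 1.377 = 72.50
Round up: n = 73.

73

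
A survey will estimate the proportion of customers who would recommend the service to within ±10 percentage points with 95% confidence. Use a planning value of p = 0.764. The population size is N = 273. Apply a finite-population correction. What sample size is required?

56

For a proportion with margin E = 0.1 at 95% confidence, z = 1.960.
n = p̂(1−p̂)(z/E)² = 0.764 × 0.236 × (1.960/0.1)² = 69.27 — call this n₀.
Finite-population correction with N = 273: n = n₀ / (1 + (n₀−1)/N) = 69.27 / 1.25 = 55.42
Round up: n = 56.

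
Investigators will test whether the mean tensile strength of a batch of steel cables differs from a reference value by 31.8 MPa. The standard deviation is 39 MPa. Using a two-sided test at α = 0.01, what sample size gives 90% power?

n = 23

For a one-sample z-test, n = ((z_{α/2} + z_β)·σ/δ)².
z_{α/2} = 2.576 (two-sided α = 0.01); z_β = 1.282 (power 90% → β = 0.1).
n = (3.858 × 39 / 31.8)² = 22.39
Round up: n = 23.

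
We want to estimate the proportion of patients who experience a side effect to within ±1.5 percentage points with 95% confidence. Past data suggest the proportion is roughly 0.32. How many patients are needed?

For a proportion with margin E = 0.015 at 95% confidence, z = 1.960.
n = p̂(1−p̂)(z/E)² = 0.32 × 0.68 × (1.960/0.015)² = 3715.25
Round up: n = 3716.

3716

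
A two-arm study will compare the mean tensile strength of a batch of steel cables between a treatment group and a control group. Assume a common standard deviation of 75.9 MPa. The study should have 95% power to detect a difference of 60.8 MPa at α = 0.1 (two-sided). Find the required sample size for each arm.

34 per group

For two equal groups, n per group = 2·((z_{α/2} + z_β)·σ/δ)².
z_{α/2} = 1.645; z_β = 1.645 (power 95%).
n = 2 × (3.290 × 75.9 / 60.8)² = 2 × 16.87 = 33.74
Round up: n = 34 per group.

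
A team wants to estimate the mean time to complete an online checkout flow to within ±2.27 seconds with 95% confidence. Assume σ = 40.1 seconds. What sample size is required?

n = 1199

For a mean, the margin of error is E = z·σ/√n, so n = (zσ/E)².
At 95% confidence, z = 1.960.
n = (1.960 × 40.1 / 2.27)² = 1198.81
Round up: n = 1199.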